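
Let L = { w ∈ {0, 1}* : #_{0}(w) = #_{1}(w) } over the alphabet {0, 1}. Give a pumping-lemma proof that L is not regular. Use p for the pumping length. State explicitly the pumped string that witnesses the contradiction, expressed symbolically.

Assume L is regular. Let p be the pumping length given by the pumping lemma.
Choose w = 0^p 1^p ∈ L with |w| = 2p ≥ p.
The pumping lemma gives a decomposition w = xyz where |xy| ≤ p and |y| > 0.
Because |xy| ≤ p and w begins with p copies of 0, we have y = 0^k with 1 ≤ k ≤ p.
Pump with i = 2: xy^2z = 0^{p+k} 1^p has p+k occurrences of 0 but only p of 1. Since k ≥ 1 the counts differ, so xy^2z ∉ L.
Contradiction. Therefore L is not regular.

0^{p+k} 1^p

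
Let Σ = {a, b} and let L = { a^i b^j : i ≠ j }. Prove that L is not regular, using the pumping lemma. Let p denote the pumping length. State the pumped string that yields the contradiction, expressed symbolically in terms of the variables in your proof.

a^{p+p!} b^{p+p!}

Assume L is regular; let p be its pumping constant.
Choose w = a^p b^{p+p!}. Since p ≠ p+p!, w ∈ L; and |w| ≥ p.
The pumping lemma gives a decomposition w = xyz where |xy| ≤ p and |y| > 0.
The first p characters of w are a's, so xy (and hence y) consists only of a's. Write y = a^k, 1 ≤ k ≤ p.
Since 1 ≤ k ≤ p, k divides p!; set t = 1 + p!/k. Then xy^t z has p + (p!/k)·k = p + p! copies of a. Now the a-count equals the b-count, so i ≠ j fails. So xy^t z = a^{p+p!} b^{p+p!} ∉ L.
This contradicts the pumping lemma, so L is not regular.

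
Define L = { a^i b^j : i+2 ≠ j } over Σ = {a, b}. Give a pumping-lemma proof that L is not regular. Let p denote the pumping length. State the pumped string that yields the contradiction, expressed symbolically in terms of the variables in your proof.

Suppose for contradiction that L is regular, and let p be the pumping length.
Choose w = a^p b^{p+p!+2}. Since p ≠ (p+p!+2)-2 = p+p!, w ∈ L; and |w| ≥ p.
By the pumping lemma, w = xyz with |xy| ≤ p and |y| > 0.
Because |xy| ≤ p and w begins with p copies of a, we have y = a^k with 1 ≤ k ≤ p.
Since 1 ≤ k ≤ p, k divides p!; set t = 1 + p!/k. Then xy^t z has p + (p!/k)·k = p + p! copies of a. Now the a-count is p+p! and (b-count)-2 = (p+p!+2)-2 = p+p!, so i+2 ≠ j fails. So xy^t z = a^{p+p!} b^{p+p!+2} ∉ L.
Contradiction. Therefore L is not regular.

a^{p+p!} b^{p+p!+2}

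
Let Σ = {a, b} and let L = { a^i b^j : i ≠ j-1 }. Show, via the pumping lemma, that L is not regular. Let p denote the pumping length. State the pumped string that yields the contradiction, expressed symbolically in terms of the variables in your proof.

Assume L is regular; let p be its pumping constant.
Choose w = a^p b^{p+p!+1}. Since p ≠ (p+p!+1)-1 = p+p!, w ∈ L; and |w| ≥ p.
The pumping lemma gives a decomposition w = xyz where |xy| ≤ p and |y| ≥ 1.
Since the first p symbols of w are all a's and |xy| ≤ p, y lies entirely in the leading a-block: y = a^k for some k with 1 ≤ k ≤ p.
Since 1 ≤ k ≤ p, k divides p!; set t = 1 + p!/k. Then xy^t z has p + (p!/k)·k = p + p! copies of a. Now the a-count is p+p! and (b-count)-1 = (p+p!+1)-1 = p+p!, so i ≠ j-1 fails. So xy^t z = a^{p+p!} b^{p+p!+1} ∉ L.
This is a contradiction; hence L is not regular.

a^{p+p!} b^{p+p!+1}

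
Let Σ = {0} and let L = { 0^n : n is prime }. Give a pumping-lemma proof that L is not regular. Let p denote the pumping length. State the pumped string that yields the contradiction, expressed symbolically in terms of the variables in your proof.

0^{q(1+k)}

Suppose for contradiction that L is regular, and let p be the pumping length.
Let q be a prime with q ≥ p+2 (infinitely many primes exist), and take w = 0^q ∈ L with |w| = q ≥ p.
Write w = xyz as guaranteed by the lemma, with |xy| ≤ p and y is nonempty.
Then y = 0^k for some k with 1 ≤ k ≤ p.
Since 1 ≤ k ≤ p, |xz| = q-k. Pump with i = q+1: |xy^{q+1}z| = (q-k)+(q+1)k = q+qk = q(1+k), which is composite (both factors ≥ 2). So xy^{q+1}z = 0^{q(1+k)} ∉ L.
Contradiction. Therefore L is not regular.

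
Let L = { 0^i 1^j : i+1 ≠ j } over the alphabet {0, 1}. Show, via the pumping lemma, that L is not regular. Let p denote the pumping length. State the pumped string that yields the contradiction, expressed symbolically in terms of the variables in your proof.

Toward a contradiction, assume L is regular with pumping length p.
Choose w = 0^p 1^{p+p!+1}. Since p ≠ (p+p!+1)-1 = p+p!, w ∈ L; and |w| ≥ p.
The pumping lemma gives a decomposition w = xyz where |xy| ≤ p and y is nonempty.
Because |xy| ≤ p and w begins with p copies of 0, we have y = 0^k with 1 ≤ k ≤ p.
Since 1 ≤ k ≤ p, k divides p!; set t = 1 + p!/k. Then xy^t z has p + (p!/k)·k = p + p! copies of 0. Now the 0-count is p+p! and (1-count)-1 = (p+p!+1)-1 = p+p!, so i+1 ≠ j fails. So xy^t z = 0^{p+p!} 1^{p+p!+1} ∉ L.
This contradicts the pumping lemma, so L is not regular.

0^{p+p!} 1^{p+p!+1}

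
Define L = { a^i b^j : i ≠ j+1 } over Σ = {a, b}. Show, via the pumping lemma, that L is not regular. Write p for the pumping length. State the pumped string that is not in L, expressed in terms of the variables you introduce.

a^{p+p!} b^{p+p!-1}

Assume L is regular; let p be its pumping constant.
Choose w = a^p b^{p+p!-1}. Since p ≠ (p+p!-1)+1 = p+p!, w ∈ L; and |w| ≥ p.
By the pumping lemma, w = xyz with |xy| ≤ p and y is nonempty.
Since the first p symbols of w are all a's and |xy| ≤ p, y lies entirely in the leading a-block: y = a^k for some k with 1 ≤ k ≤ p.
Since 1 ≤ k ≤ p, k divides p!; set t = 1 + p!/k. Then xy^t z has p + (p!/k)·k = p + p! copies of a. Now the a-count is p+p! and (b-count)+1 = (p+p!-1)+1 = p+p!, so i ≠ j+1 fails. So xy^t z = a^{p+p!} b^{p+p!-1} ∉ L.
This is a contradiction; hence L is not regular.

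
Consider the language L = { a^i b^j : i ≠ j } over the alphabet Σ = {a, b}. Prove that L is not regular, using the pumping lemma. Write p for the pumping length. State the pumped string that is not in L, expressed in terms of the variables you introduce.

a^{p+p!} b^{p+p!}

Toward a contradiction, assume L is regular with pumping length p.
Choose w = a^p b^{p+p!}. Since p ≠ p+p!, w ∈ L; and |w| ≥ p.
Write w = xyz as guaranteed by the lemma, with |xy| ≤ p and |y| > 0.
Because |xy| ≤ p and w begins with p copies of a, we have y = a^k with 1 ≤ k ≤ p.
Since 1 ≤ k ≤ p, k divides p!; set t = 1 + p!/k. Then xy^t z has p + (p!/k)·k = p + p! copies of a. Now the a-count equals the b-count, so i ≠ j fails. So xy^t z = a^{p+p!} b^{p+p!} ∉ L.
Contradiction. Therefore L is not regular.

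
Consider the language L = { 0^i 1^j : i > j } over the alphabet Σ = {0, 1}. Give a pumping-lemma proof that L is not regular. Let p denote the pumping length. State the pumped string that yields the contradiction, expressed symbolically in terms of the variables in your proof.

0^{p+1-k} 1^p

Toward a contradiction, assume L is regular with pumping length p.
Choose w = 0^{p+1} 1^p ∈ L, with |w| = 2p+1 ≥ p.
Write w = xyz as guaranteed by the lemma, with |xy| ≤ p and |y| ≥ 1.
Because |xy| ≤ p and w begins with p copies of 0, we have y = 0^k with 1 ≤ k ≤ p.
Consider xy^0z = xz = 0^{p+1-k} 1^p. Since k ≥ 1, the 0-count p+1-k is at most p, so i > j fails; thus xz ∉ L.
This is a contradiction; hence L is not regular.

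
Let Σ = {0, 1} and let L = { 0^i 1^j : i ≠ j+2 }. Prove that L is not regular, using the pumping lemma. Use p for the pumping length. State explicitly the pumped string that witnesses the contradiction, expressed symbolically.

0^{p+p!} 1^{p+p!-2}

Assume L is regular. Let p be the pumping length given by the pumping lemma.
Choose w = 0^p 1^{p+p!-2}. Since p ≠ (p+p!-2)+2 = p+p!, w ∈ L; and |w| ≥ p.
By the pumping lemma, w = xyz with |xy| ≤ p and y is nonempty.
Because |xy| ≤ p and w begins with p copies of 0, we have y = 0^k with 1 ≤ k ≤ p.
Since 1 ≤ k ≤ p, k divides p!; set t = 1 + p!/k. Then xy^t z has p + (p!/k)·k = p + p! copies of 0. Now the 0-count is p+p! and (1-count)+2 = (p+p!-2)+2 = p+p!, so i ≠ j+2 fails. So xy^t z = 0^{p+p!} 1^{p+p!-2} ∉ L.
Contradiction. Therefore L is not regular.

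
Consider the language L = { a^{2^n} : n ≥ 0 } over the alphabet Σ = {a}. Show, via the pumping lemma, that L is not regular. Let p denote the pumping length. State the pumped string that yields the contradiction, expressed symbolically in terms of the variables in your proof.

a^{2^p+k}

Toward a contradiction, assume L is regular with pumping length p.
Take w = a^{2^p} ∈ L with |w| = 2^p ≥ p.
Write w = xyz as guaranteed by the lemma, with |xy| ≤ p and |y| ≥ 1.
Then y = a^k for some k with 1 ≤ k ≤ p.
Pump with i = 2: xy^2z = a^{2^p+k}. Since 1 ≤ k ≤ p < 2^p, we have 2^p < 2^p+k < 2^{p+1}, so 2^p+k is not a power of 2. So xy^2z ∉ L.
Contradiction. Therefore L is not regular.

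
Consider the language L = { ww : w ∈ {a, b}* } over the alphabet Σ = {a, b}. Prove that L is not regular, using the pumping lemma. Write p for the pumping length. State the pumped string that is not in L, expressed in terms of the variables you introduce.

a^{p+k} b^p a^p b^p

Assume L is regular; let p be its pumping constant.
Take w = a^p b^p a^p b^p = uu where u = a^pb^p; then w ∈ L and |w| = 4p ≥ p.
Write w = xyz as guaranteed by the lemma, with |xy| ≤ p and |y| > 0.
The first p characters of w are a's, so xy (and hence y) consists only of a's. Write y = a^k, 1 ≤ k ≤ p.
Pump with i = 2: xy^2z = a^{p+k} b^p a^p b^p, of length 4p+k. Suppose this equals vv. The string starts with a and ends with b, so v does too; thus the boundary between the two copies of v is a b→a transition. There is exactly one such transition, at position 2p+k, so |v| = 2p+k and |vv| = 4p+2k ≠ 4p+k since k ≥ 1. So xy^2z ∉ L.
This contradicts the pumping lemma, so L is not regular.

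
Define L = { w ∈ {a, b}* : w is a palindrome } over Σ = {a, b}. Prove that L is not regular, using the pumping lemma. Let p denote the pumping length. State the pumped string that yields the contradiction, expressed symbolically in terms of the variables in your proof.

Assume L is regular. Let p be the pumping length given by the pumping lemma.
Take w = a^p b a^p, a palindrome of length 2p+1 ≥ p.
By the pumping lemma, w = xyz with |xy| ≤ p and y is nonempty.
Because |xy| ≤ p and w begins with p copies of a, we have y = a^k with 1 ≤ k ≤ p.
Pump with i = 2: xy^2z = a^{p+k} b a^p. Its reverse is a^p b a^{p+k}, which differs from xy^2z since k ≥ 1. So xy^2z is not a palindrome and xy^2z ∉ L.
This contradicts the pumping lemma, so L is not regular.

a^{p+k} b a^p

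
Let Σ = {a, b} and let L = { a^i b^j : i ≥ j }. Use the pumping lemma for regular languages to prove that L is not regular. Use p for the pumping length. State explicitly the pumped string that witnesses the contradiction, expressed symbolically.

a^{p-k} b^p

Suppose for contradiction that L is regular, and let p be the pumping length.
Choose w = a^p b^p ∈ L, with |w| = 2p ≥ p.
Write w = xyz as guaranteed by the lemma, with |xy| ≤ p and |y| > 0.
Since the first p symbols of w are all a's and |xy| ≤ p, y lies entirely in the leading a-block: y = a^k for some k with 1 ≤ k ≤ p.
Consider xy^0z = xz = a^{p-k} b^p. Since k ≥ 1, the a-count p-k is less than p, so i ≥ j fails; thus xz ∉ L.
This is a contradiction; hence L is not regular.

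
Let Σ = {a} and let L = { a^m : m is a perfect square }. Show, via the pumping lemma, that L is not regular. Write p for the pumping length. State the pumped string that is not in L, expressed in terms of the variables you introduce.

Suppose for contradiction that L is regular, and let p be the pumping length.
Take w = a^{p²} ∈ L with |w| = p² ≥ p.
By the pumping lemma, w = xyz with |xy| ≤ p and |y| ≥ 1.
Then y = a^k for some k with 1 ≤ k ≤ p.
Pump with i = 2: xy^2z = a^{p²+k}. Since 1 ≤ k ≤ p, p² < p²+k ≤ p²+p < (p+1)², so p²+k lies strictly between consecutive squares and is not a perfect square. So xy^2z ∉ L.
This contradicts the pumping lemma, so L is not regular.

a^{p²+k}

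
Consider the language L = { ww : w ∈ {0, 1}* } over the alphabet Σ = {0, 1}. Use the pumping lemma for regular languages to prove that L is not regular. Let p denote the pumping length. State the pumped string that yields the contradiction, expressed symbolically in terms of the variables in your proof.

Assume L is regular. Let p be the pumping length given by the pumping lemma.
Take w = 0^p 1^p 0^p 1^p = uu where u = 0^p1^p; then w ∈ L and |w| = 4p ≥ p.
By the pumping lemma, w = xyz with |xy| ≤ p and |y| ≥ 1.
Because |xy| ≤ p and w begins with p copies of 0, we have y = 0^k with 1 ≤ k ≤ p.
Pump with i = 2: xy^2z = 0^{p+k} 1^p 0^p 1^p, of length 4p+k. Suppose this equals vv. The string starts with 0 and ends with 1, so v does too; thus the boundary between the two copies of v is a 1→0 transition. There is exactly one such transition, at position 2p+k, so |v| = 2p+k and |vv| = 4p+2k ≠ 4p+k since k ≥ 1. So xy^2z ∉ L.
This contradicts the pumping lemma, so L is not regular.

0^{p+k} 1^p 0^p 1^p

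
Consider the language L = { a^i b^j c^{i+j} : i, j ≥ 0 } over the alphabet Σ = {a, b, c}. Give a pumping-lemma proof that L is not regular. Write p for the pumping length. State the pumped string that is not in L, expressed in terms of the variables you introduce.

Toward a contradiction, assume L is regular with pumping length p.
Take w = a^p b^p c^{2p} ∈ L (with i=j=p, i+j=2p), |w| = 4p ≥ p.
By the pumping lemma, w = xyz with |xy| ≤ p and |y| > 0.
Since the first p symbols of w are all a's and |xy| ≤ p, y lies entirely in the leading a-block: y = a^k for some k with 1 ≤ k ≤ p.
Consider xy^2z = a^{p+k} b^p c^{2p}. Now the a- and b-counts sum to 2p+k, but the c-count is 2p ≠ 2p+k. So xy^2z ∉ L.
This contradicts the pumping lemma, so L is not regular.

a^{p+k} b^p c^{2p}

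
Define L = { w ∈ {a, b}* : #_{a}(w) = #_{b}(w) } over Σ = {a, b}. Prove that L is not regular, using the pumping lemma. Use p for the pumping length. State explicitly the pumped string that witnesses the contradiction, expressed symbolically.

a^{p+k} b^p

Toward a contradiction, assume L is regular with pumping length p.
Choose w = a^p b^p ∈ L with |w| = 2p ≥ p.
By the pumping lemma, w = xyz with |xy| ≤ p and |y| ≥ 1.
Since the first p symbols of w are all a's and |xy| ≤ p, y lies entirely in the leading a-block: y = a^k for some k with 1 ≤ k ≤ p.
Pump with i = 2: xy^2z = a^{p+k} b^p has p+k occurrences of a but only p of b. Since k ≥ 1 the counts differ, so xy^2z ∉ L.
This contradicts the pumping lemma, so L is not regular.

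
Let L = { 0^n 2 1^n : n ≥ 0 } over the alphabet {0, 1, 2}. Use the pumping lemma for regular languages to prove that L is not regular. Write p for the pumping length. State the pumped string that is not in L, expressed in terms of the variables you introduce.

Assume L is regular. Let p be the pumping length given by the pumping lemma.
Take w = 0^p 2 1^p ∈ L with |w| = 2p+1 ≥ p.
Write w = xyz as guaranteed by the lemma, with |xy| ≤ p and y is nonempty.
Since the first p symbols of w are all 0's and |xy| ≤ p, y lies entirely in the leading 0-block: y = 0^k for some k with 1 ≤ k ≤ p.
Pump with i = 2: xy^2z = 0^{p+k} 2 1^p, which would require p+k = p. But k ≥ 1, so xy^2z ∉ L.
This contradicts the pumping lemma, so L is not regular.

0^{p+k} 2 1^p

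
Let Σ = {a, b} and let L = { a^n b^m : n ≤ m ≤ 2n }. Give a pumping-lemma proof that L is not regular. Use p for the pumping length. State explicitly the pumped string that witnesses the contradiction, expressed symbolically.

a^{p+k} b^p

Assume L is regular. Let p be the pumping length given by the pumping lemma.
Take w = a^p b^p ∈ L (since p ≤ p ≤ 2p), with |w| = 2p ≥ p.
The pumping lemma gives a decomposition w = xyz where |xy| ≤ p and |y| ≥ 1.
Since the first p symbols of w are all a's and |xy| ≤ p, y lies entirely in the leading a-block: y = a^k for some k with 1 ≤ k ≤ p.
Pump with i = 2: xy^2z = a^{p+k} b^p. Now n = p+k > p = m, so the condition n ≤ m fails. Thus xy^2z ∉ L.
Contradiction. Therefore L is not regular.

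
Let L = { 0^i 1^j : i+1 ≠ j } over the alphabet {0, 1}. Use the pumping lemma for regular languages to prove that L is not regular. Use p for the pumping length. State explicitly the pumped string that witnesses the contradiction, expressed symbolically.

0^{p+p!} 1^{p+p!+1}

Assume L is regular. Let p be the pumping length given by the pumping lemma.
Choose w = 0^p 1^{p+p!+1}. Since p ≠ (p+p!+1)-1 = p+p!, w ∈ L; and |w| ≥ p.
Write w = xyz as guaranteed by the lemma, with |xy| ≤ p and y is nonempty.
Because |xy| ≤ p and w begins with p copies of 0, we have y = 0^k with 1 ≤ k ≤ p.
Since 1 ≤ k ≤ p, k divides p!; set t = 1 + p!/k. Then xy^t z has p + (p!/k)·k = p + p! copies of 0. Now the 0-count is p+p! and (1-count)-1 = (p+p!+1)-1 = p+p!, so i+1 ≠ j fails. So xy^t z = 0^{p+p!} 1^{p+p!+1} ∉ L.
This is a contradiction; hence L is not regular.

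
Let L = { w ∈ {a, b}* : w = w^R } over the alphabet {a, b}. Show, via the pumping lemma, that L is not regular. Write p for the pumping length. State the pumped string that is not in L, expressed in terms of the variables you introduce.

Suppose for contradiction that L is regular, and let p be the pumping length.
Take w = a^p b a^p, a palindrome of length 2p+1 ≥ p.
By the pumping lemma, w = xyz with |xy| ≤ p and |y| > 0.
Since the first p symbols of w are all a's and |xy| ≤ p, y lies entirely in the leading a-block: y = a^k for some k with 1 ≤ k ≤ p.
Pump with i = 2: xy^2z = a^{p+k} b a^p. Its reverse is a^p b a^{p+k}, which differs from xy^2z since k ≥ 1. So xy^2z is not a palindrome and xy^2z ∉ L.
This is a contradiction; hence L is not regular.

a^{p+k} b a^p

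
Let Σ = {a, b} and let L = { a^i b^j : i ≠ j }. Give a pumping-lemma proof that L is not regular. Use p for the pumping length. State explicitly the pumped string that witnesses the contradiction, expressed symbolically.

Assume L is regular. Let p be the pumping length given by the pumping lemma.
Choose w = a^p b^{p+p!}. Since p ≠ p+p!, w ∈ L; and |w| ≥ p.
The pumping lemma gives a decomposition w = xyz where |xy| ≤ p and |y| ≥ 1.
Because |xy| ≤ p and w begins with p copies of a, we have y = a^k with 1 ≤ k ≤ p.
Since 1 ≤ k ≤ p, k divides p!; set t = 1 + p!/k. Then xy^t z has p + (p!/k)·k = p + p! copies of a. Now the a-count equals the b-count, so i ≠ j fails. So xy^t z = a^{p+p!} b^{p+p!} ∉ L.
This contradicts the pumping lemma, so L is not regular.

a^{p+p!} b^{p+p!}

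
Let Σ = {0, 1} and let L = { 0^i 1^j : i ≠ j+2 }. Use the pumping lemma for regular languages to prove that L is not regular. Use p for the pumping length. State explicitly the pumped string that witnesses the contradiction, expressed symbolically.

Assume L is regular; let p be its pumping constant.
Choose w = 0^p 1^{p+p!-2}. Since p ≠ (p+p!-2)+2 = p+p!, w ∈ L; and |w| ≥ p.
By the pumping lemma, w = xyz with |xy| ≤ p and y is nonempty.
The first p characters of w are 0's, so xy (and hence y) consists only of 0's. Write y = 0^k, 1 ≤ k ≤ p.
Since 1 ≤ k ≤ p, k divides p!; set t = 1 + p!/k. Then xy^t z has p + (p!/k)·k = p + p! copies of 0. Now the 0-count is p+p! and (1-count)+2 = (p+p!-2)+2 = p+p!, so i ≠ j+2 fails. So xy^t z = 0^{p+p!} 1^{p+p!-2} ∉ L.
This contradicts the pumping lemma, so L is not regular.

0^{p+p!} 1^{p+p!-2}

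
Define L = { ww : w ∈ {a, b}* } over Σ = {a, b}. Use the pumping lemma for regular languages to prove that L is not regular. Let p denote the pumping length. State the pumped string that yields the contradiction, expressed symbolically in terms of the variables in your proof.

Assume L is regular. Let p be the pumping length given by the pumping lemma.
Take w = a^p b^p a^p b^p = uu where u = a^pb^p; then w ∈ L and |w| = 4p ≥ p.
Write w = xyz as guaranteed by the lemma, with |xy| ≤ p and |y| > 0.
Because |xy| ≤ p and w begins with p copies of a, we have y = a^k with 1 ≤ k ≤ p.
Pump with i = 2: xy^2z = a^{p+k} b^p a^p b^p, of length 4p+k. Suppose this equals vv. The string starts with a and ends with b, so v does too; thus the boundary between the two copies of v is a b→a transition. There is exactly one such transition, at position 2p+k, so |v| = 2p+k and |vv| = 4p+2k ≠ 4p+k since k ≥ 1. So xy^2z ∉ L.
This contradicts the pumping lemma, so L is not regular.

a^{p+k} b^p a^p b^p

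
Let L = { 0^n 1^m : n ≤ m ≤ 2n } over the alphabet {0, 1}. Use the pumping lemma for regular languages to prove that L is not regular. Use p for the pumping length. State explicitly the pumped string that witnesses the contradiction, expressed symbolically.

Suppose for contradiction that L is regular, and let p be the pumping length.
Take w = 0^p 1^p ∈ L (since p ≤ p ≤ 2p), with |w| = 2p ≥ p.
By the pumping lemma, w = xyz with |xy| ≤ p and y is nonempty.
Since the first p symbols of w are all 0's and |xy| ≤ p, y lies entirely in the leading 0-block: y = 0^k for some k with 1 ≤ k ≤ p.
Pump with i = 2: xy^2z = 0^{p+k} 1^p. Now n = p+k > p = m, so the condition n ≤ m fails. Thus xy^2z ∉ L.
This is a contradiction; hence L is not regular.

0^{p+k} 1^p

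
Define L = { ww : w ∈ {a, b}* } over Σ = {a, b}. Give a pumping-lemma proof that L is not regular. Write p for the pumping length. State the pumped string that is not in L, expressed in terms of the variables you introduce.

Toward a contradiction, assume L is regular with pumping length p.
Take w = a^p b^p a^p b^p = uu where u = a^pb^p; then w ∈ L and |w| = 4p ≥ p.
The pumping lemma gives a decomposition w = xyz where |xy| ≤ p and |y| ≥ 1.
Since the first p symbols of w are all a's and |xy| ≤ p, y lies entirely in the leading a-block: y = a^k for some k with 1 ≤ k ≤ p.
Pump with i = 2: xy^2z = a^{p+k} b^p a^p b^p, of length 4p+k. Suppose this equals vv. The string starts with a and ends with b, so v does too; thus the boundary between the two copies of v is a b→a transition. There is exactly one such transition, at position 2p+k, so |v| = 2p+k and |vv| = 4p+2k ≠ 4p+k since k ≥ 1. So xy^2z ∉ L.
This contradicts the pumping lemma, so L is not regular.

a^{p+k} b^p a^p b^p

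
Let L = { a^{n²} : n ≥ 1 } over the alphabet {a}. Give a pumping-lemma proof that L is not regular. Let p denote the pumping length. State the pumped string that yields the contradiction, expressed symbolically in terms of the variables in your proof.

a^{p²+k}

Toward a contradiction, assume L is regular with pumping length p.
Take w = a^{p²} ∈ L with |w| = p² ≥ p.
By the pumping lemma, w = xyz with |xy| ≤ p and |y| > 0.
Then y = a^k for some k with 1 ≤ k ≤ p.
Pump with i = 2: xy^2z = a^{p²+k}. Since 1 ≤ k ≤ p, p² < p²+k ≤ p²+p < (p+1)², so p²+k lies strictly between consecutive squares and is not a perfect square. So xy^2z ∉ L.
This is a contradiction; hence L is not regular.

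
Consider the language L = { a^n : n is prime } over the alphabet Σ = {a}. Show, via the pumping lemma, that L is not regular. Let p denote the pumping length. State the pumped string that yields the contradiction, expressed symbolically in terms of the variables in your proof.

Assume L is regular; let p be its pumping constant.
Let q be a prime with q ≥ p+2 (infinitely many primes exist), and take w = a^q ∈ L with |w| = q ≥ p.
Write w = xyz as guaranteed by the lemma, with |xy| ≤ p and y is nonempty.
Then y = a^k for some k with 1 ≤ k ≤ p.
Since 1 ≤ k ≤ p, |xz| = q-k. Pump with i = q+1: |xy^{q+1}z| = (q-k)+(q+1)k = q+qk = q(1+k), which is composite (both factors ≥ 2). So xy^{q+1}z = a^{q(1+k)} ∉ L.
Contradiction. Therefore L is not regular.

a^{q(1+k)}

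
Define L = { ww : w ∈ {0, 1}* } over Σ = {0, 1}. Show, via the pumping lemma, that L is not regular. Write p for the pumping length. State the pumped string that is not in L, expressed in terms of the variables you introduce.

0^{p+k} 1^p 0^p 1^p

Toward a contradiction, assume L is regular with pumping length p.
Take w = 0^p 1^p 0^p 1^p = uu where u = 0^p1^p; then w ∈ L and |w| = 4p ≥ p.
By the pumping lemma, w = xyz with |xy| ≤ p and |y| > 0.
Because |xy| ≤ p and w begins with p copies of 0, we have y = 0^k with 1 ≤ k ≤ p.
Pump with i = 2: xy^2z = 0^{p+k} 1^p 0^p 1^p, of length 4p+k. Suppose this equals vv. The string starts with 0 and ends with 1, so v does too; thus the boundary between the two copies of v is a 1→0 transition. There is exactly one such transition, at position 2p+k, so |v| = 2p+k and |vv| = 4p+2k ≠ 4p+k since k ≥ 1. So xy^2z ∉ L.
This contradicts the pumping lemma, so L is not regular.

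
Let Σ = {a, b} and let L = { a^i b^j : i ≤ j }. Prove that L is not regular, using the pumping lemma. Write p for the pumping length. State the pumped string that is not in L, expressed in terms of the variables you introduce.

a^{p+k} b^p

Suppose for contradiction that L is regular, and let p be the pumping length.
Choose w = a^p b^p ∈ L, with |w| = 2p ≥ p.
By the pumping lemma, w = xyz with |xy| ≤ p and |y| > 0.
Because |xy| ≤ p and w begins with p copies of a, we have y = a^k with 1 ≤ k ≤ p.
Consider xy^2z = a^{p+k} b^p. Since k ≥ 1, the a-count p+k exceeds the b-count p, so i ≤ j fails; thus xy^2z ∉ L.
This contradicts the pumping lemma, so L is not regular.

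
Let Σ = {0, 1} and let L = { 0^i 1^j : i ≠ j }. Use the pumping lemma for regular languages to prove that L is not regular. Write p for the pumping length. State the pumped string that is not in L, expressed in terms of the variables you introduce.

Assume L is regular. Let p be the pumping length given by the pumping lemma.
Choose w = 0^p 1^{p+p!}. Since p ≠ p+p!, w ∈ L; and |w| ≥ p.
Write w = xyz as guaranteed by the lemma, with |xy| ≤ p and y is nonempty.
Because |xy| ≤ p and w begins with p copies of 0, we have y = 0^k with 1 ≤ k ≤ p.
Since 1 ≤ k ≤ p, k divides p!; set t = 1 + p!/k. Then xy^t z has p + (p!/k)·k = p + p! copies of 0. Now the 0-count equals the 1-count, so i ≠ j fails. So xy^t z = 0^{p+p!} 1^{p+p!} ∉ L.
This contradicts the pumping lemma, so L is not regular.

0^{p+p!} 1^{p+p!}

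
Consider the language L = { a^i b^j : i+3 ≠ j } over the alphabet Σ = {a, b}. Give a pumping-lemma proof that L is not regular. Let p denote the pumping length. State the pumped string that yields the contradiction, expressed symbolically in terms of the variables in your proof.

Suppose for contradiction that L is regular, and let p be the pumping length.
Choose w = a^p b^{p+p!+3}. Since p ≠ (p+p!+3)-3 = p+p!, w ∈ L; and |w| ≥ p.
The pumping lemma gives a decomposition w = xyz where |xy| ≤ p and |y| ≥ 1.
Since the first p symbols of w are all a's and |xy| ≤ p, y lies entirely in the leading a-block: y = a^k for some k with 1 ≤ k ≤ p.
Since 1 ≤ k ≤ p, k divides p!; set t = 1 + p!/k. Then xy^t z has p + (p!/k)·k = p + p! copies of a. Now the a-count is p+p! and (b-count)-3 = (p+p!+3)-3 = p+p!, so i+3 ≠ j fails. So xy^t z = a^{p+p!} b^{p+p!+3} ∉ L.
Contradiction. Therefore L is not regular.

a^{p+p!} b^{p+p!+3}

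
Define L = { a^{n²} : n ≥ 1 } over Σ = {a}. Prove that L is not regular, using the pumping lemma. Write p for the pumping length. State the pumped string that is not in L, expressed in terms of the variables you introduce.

Suppose for contradiction that L is regular, and let p be the pumping length.
Take w = a^{p²} ∈ L with |w| = p² ≥ p.
The pumping lemma gives a decomposition w = xyz where |xy| ≤ p and |y| > 0.
Then y = a^k for some k with 1 ≤ k ≤ p.
Pump with i = 2: xy^2z = a^{p²+k}. Since 1 ≤ k ≤ p, p² < p²+k ≤ p²+p < (p+1)², so p²+k lies strictly between consecutive squares and is not a perfect square. So xy^2z ∉ L.
This contradicts the pumping lemma, so L is not regular.

a^{p²+k}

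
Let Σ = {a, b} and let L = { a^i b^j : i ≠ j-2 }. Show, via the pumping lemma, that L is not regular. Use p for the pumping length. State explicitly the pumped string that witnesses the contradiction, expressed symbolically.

a^{p+p!} b^{p+p!+2}

Assume L is regular. Let p be the pumping length given by the pumping lemma.
Choose w = a^p b^{p+p!+2}. Since p ≠ (p+p!+2)-2 = p+p!, w ∈ L; and |w| ≥ p.
Write w = xyz as guaranteed by the lemma, with |xy| ≤ p and y is nonempty.
The first p characters of w are a's, so xy (and hence y) consists only of a's. Write y = a^k, 1 ≤ k ≤ p.
Since 1 ≤ k ≤ p, k divides p!; set t = 1 + p!/k. Then xy^t z has p + (p!/k)·k = p + p! copies of a. Now the a-count is p+p! and (b-count)-2 = (p+p!+2)-2 = p+p!, so i ≠ j-2 fails. So xy^t z = a^{p+p!} b^{p+p!+2} ∉ L.
This contradicts the pumping lemma, so L is not regular.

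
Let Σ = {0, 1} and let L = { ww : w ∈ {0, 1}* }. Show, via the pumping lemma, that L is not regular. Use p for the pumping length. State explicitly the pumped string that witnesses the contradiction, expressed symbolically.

Assume L is regular; let p be its pumping constant.
Take w = 0^p 1^p 0^p 1^p = uu where u = 0^p1^p; then w ∈ L and |w| = 4p ≥ p.
Write w = xyz as guaranteed by the lemma, with |xy| ≤ p and |y| ≥ 1.
The first p characters of w are 0's, so xy (and hence y) consists only of 0's. Write y = 0^k, 1 ≤ k ≤ p.
Pump with i = 2: xy^2z = 0^{p+k} 1^p 0^p 1^p, of length 4p+k. Suppose this equals vv. The string starts with 0 and ends with 1, so v does too; thus the boundary between the two copies of v is a 1→0 transition. There is exactly one such transition, at position 2p+k, so |v| = 2p+k and |vv| = 4p+2k ≠ 4p+k since k ≥ 1. So xy^2z ∉ L.
This contradicts the pumping lemma, so L is not regular.

0^{p+k} 1^p 0^p 1^p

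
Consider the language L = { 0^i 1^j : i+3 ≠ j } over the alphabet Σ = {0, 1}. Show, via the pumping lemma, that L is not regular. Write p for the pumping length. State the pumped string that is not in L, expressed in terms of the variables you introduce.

Assume L is regular. Let p be the pumping length given by the pumping lemma.
Choose w = 0^p 1^{p+p!+3}. Since p ≠ (p+p!+3)-3 = p+p!, w ∈ L; and |w| ≥ p.
Write w = xyz as guaranteed by the lemma, with |xy| ≤ p and |y| > 0.
Since the first p symbols of w are all 0's and |xy| ≤ p, y lies entirely in the leading 0-block: y = 0^k for some k with 1 ≤ k ≤ p.
Since 1 ≤ k ≤ p, k divides p!; set t = 1 + p!/k. Then xy^t z has p + (p!/k)·k = p + p! copies of 0. Now the 0-count is p+p! and (1-count)-3 = (p+p!+3)-3 = p+p!, so i+3 ≠ j fails. So xy^t z = 0^{p+p!} 1^{p+p!+3} ∉ L.
Contradiction. Therefore L is not regular.

0^{p+p!} 1^{p+p!+3}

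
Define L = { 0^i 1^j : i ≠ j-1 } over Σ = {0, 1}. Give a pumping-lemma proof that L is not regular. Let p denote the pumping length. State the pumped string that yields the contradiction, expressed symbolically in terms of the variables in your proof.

Assume L is regular; let p be its pumping constant.
Choose w = 0^p 1^{p+p!+1}. Since p ≠ (p+p!+1)-1 = p+p!, w ∈ L; and |w| ≥ p.
By the pumping lemma, w = xyz with |xy| ≤ p and |y| > 0.
The first p characters of w are 0's, so xy (and hence y) consists only of 0's. Write y = 0^k, 1 ≤ k ≤ p.
Since 1 ≤ k ≤ p, k divides p!; set t = 1 + p!/k. Then xy^t z has p + (p!/k)·k = p + p! copies of 0. Now the 0-count is p+p! and (1-count)-1 = (p+p!+1)-1 = p+p!, so i ≠ j-1 fails. So xy^t z = 0^{p+p!} 1^{p+p!+1} ∉ L.
This contradicts the pumping lemma, so L is not regular.

0^{p+p!} 1^{p+p!+1}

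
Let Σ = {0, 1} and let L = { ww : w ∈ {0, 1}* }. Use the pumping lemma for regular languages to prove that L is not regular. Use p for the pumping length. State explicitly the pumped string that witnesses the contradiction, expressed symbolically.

0^{p+k} 1^p 0^p 1^p

Toward a contradiction, assume L is regular with pumping length p.
Take w = 0^p 1^p 0^p 1^p = uu where u = 0^p1^p; then w ∈ L and |w| = 4p ≥ p.
By the pumping lemma, w = xyz with |xy| ≤ p and y is nonempty.
The first p characters of w are 0's, so xy (and hence y) consists only of 0's. Write y = 0^k, 1 ≤ k ≤ p.
Pump with i = 2: xy^2z = 0^{p+k} 1^p 0^p 1^p, of length 4p+k. Suppose this equals vv. The string starts with 0 and ends with 1, so v does too; thus the boundary between the two copies of v is a 1→0 transition. There is exactly one such transition, at position 2p+k, so |v| = 2p+k and |vv| = 4p+2k ≠ 4p+k since k ≥ 1. So xy^2z ∉ L.
Contradiction. Therefore L is not regular.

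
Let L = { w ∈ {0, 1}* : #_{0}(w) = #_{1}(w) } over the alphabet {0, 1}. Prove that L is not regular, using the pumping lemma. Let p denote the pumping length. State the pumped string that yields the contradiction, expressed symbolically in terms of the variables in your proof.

0^{p+k} 1^p

Assume L is regular; let p be its pumping constant.
Choose w = 0^p 1^p ∈ L with |w| = 2p ≥ p.
The pumping lemma gives a decomposition w = xyz where |xy| ≤ p and |y| > 0.
Since the first p symbols of w are all 0's and |xy| ≤ p, y lies entirely in the leading 0-block: y = 0^k for some k with 1 ≤ k ≤ p.
Pump with i = 2: xy^2z = 0^{p+k} 1^p has p+k occurrences of 0 but only p of 1. Since k ≥ 1 the counts differ, so xy^2z ∉ L.
This is a contradiction; hence L is not regular.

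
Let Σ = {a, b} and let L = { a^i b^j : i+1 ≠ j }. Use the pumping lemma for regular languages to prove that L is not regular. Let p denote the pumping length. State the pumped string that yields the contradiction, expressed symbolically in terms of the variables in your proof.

a^{p+p!} b^{p+p!+1}

Assume L is regular. Let p be the pumping length given by the pumping lemma.
Choose w = a^p b^{p+p!+1}. Since p ≠ (p+p!+1)-1 = p+p!, w ∈ L; and |w| ≥ p.
Write w = xyz as guaranteed by the lemma, with |xy| ≤ p and |y| > 0.
Because |xy| ≤ p and w begins with p copies of a, we have y = a^k with 1 ≤ k ≤ p.
Since 1 ≤ k ≤ p, k divides p!; set t = 1 + p!/k. Then xy^t z has p + (p!/k)·k = p + p! copies of a. Now the a-count is p+p! and (b-count)-1 = (p+p!+1)-1 = p+p!, so i+1 ≠ j fails. So xy^t z = a^{p+p!} b^{p+p!+1} ∉ L.
This is a contradiction; hence L is not regular.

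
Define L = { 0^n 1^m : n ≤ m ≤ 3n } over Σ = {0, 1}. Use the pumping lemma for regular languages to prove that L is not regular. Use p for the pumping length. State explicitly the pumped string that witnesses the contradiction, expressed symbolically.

0^{p+k} 1^p

Suppose for contradiction that L is regular, and let p be the pumping length.
Take w = 0^p 1^p ∈ L (since p ≤ p ≤ 3p), with |w| = 2p ≥ p.
The pumping lemma gives a decomposition w = xyz where |xy| ≤ p and |y| > 0.
Because |xy| ≤ p and w begins with p copies of 0, we have y = 0^k with 1 ≤ k ≤ p.
Pump with i = 2: xy^2z = 0^{p+k} 1^p. Now n = p+k > p = m, so the condition n ≤ m fails. Thus xy^2z ∉ L.
This is a contradiction; hence L is not regular.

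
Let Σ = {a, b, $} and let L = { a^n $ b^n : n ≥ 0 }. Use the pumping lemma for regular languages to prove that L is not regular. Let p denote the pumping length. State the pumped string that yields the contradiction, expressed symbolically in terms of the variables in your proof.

Toward a contradiction, assume L is regular with pumping length p.
Take w = a^p $ b^p ∈ L with |w| = 2p+1 ≥ p.
The pumping lemma gives a decomposition w = xyz where |xy| ≤ p and |y| ≥ 1.
Since the first p symbols of w are all a's and |xy| ≤ p, y lies entirely in the leading a-block: y = a^k for some k with 1 ≤ k ≤ p.
Pump with i = 2: xy^2z = a^{p+k} $ b^p, which would require p+k = p. But k ≥ 1, so xy^2z ∉ L.
Contradiction. Therefore L is not regular.

a^{p+k} $ b^p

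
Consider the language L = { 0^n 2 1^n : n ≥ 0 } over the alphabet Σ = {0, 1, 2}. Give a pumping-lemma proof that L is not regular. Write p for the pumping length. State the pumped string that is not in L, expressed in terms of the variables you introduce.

Toward a contradiction, assume L is regular with pumping length p.
Take w = 0^p 2 1^p ∈ L with |w| = 2p+1 ≥ p.
By the pumping lemma, w = xyz with |xy| ≤ p and |y| ≥ 1.
The first p characters of w are 0's, so xy (and hence y) consists only of 0's. Write y = 0^k, 1 ≤ k ≤ p.
Pump with i = 2: xy^2z = 0^{p+k} 2 1^p, which would require p+k = p. But k ≥ 1, so xy^2z ∉ L.
This contradicts the pumping lemma, so L is not regular.

0^{p+k} 2 1^p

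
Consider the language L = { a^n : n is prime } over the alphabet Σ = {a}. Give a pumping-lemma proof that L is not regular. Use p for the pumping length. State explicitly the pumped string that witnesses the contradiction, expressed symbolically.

a^{q(1+k)}

Suppose for contradiction that L is regular, and let p be the pumping length.
Let q be a prime with q ≥ p+2 (infinitely many primes exist), and take w = a^q ∈ L with |w| = q ≥ p.
The pumping lemma gives a decomposition w = xyz where |xy| ≤ p and y is nonempty.
Then y = a^k for some k with 1 ≤ k ≤ p.
Since 1 ≤ k ≤ p, |xz| = q-k. Pump with i = q+1: |xy^{q+1}z| = (q-k)+(q+1)k = q+qk = q(1+k), which is composite (both factors ≥ 2). So xy^{q+1}z = a^{q(1+k)} ∉ L.
Contradiction. Therefore L is not regular.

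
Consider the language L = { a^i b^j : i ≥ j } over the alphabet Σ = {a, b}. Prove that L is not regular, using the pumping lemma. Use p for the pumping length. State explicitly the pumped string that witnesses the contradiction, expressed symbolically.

Toward a contradiction, assume L is regular with pumping length p.
Choose w = a^p b^p ∈ L, with |w| = 2p ≥ p.
The pumping lemma gives a decomposition w = xyz where |xy| ≤ p and y is nonempty.
Since the first p symbols of w are all a's and |xy| ≤ p, y lies entirely in the leading a-block: y = a^k for some k with 1 ≤ k ≤ p.
Consider xy^0z = xz = a^{p-k} b^p. Since k ≥ 1, the a-count p-k is less than p, so i ≥ j fails; thus xz ∉ L.
This is a contradiction; hence L is not regular.

a^{p-k} b^p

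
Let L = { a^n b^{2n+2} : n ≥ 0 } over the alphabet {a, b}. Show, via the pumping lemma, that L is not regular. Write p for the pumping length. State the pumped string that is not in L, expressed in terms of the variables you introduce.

Assume L is regular; let p be its pumping constant.
Choose w = a^p b^{2p+2}, which is in L with |w| = 3p+2 ≥ p.
By the pumping lemma, w = xyz with |xy| ≤ p and |y| ≥ 1.
Because |xy| ≤ p and w begins with p copies of a, we have y = a^k with 1 ≤ k ≤ p.
Pump with i = 2: xy^2z = a^{p+k} b^{2p+2}. For this to lie in L we would need 2p+2 = 2(p+k)+2, which forces k = 0. But k ≥ 1, so xy^2z ∉ L.
This contradicts the pumping lemma, so L is not regular.

a^{p+k} b^{2p+2}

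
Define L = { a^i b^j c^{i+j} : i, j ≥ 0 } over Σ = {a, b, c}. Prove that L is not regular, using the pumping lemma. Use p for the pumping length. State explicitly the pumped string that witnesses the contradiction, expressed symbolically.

Assume L is regular; let p be its pumping constant.
Take w = a^p b^p c^{2p} ∈ L (with i=j=p, i+j=2p), |w| = 4p ≥ p.
By the pumping lemma, w = xyz with |xy| ≤ p and y is nonempty.
Since the first p symbols of w are all a's and |xy| ≤ p, y lies entirely in the leading a-block: y = a^k for some k with 1 ≤ k ≤ p.
Consider xy^2z = a^{p+k} b^p c^{2p}. Now the a- and b-counts sum to 2p+k, but the c-count is 2p ≠ 2p+k. So xy^2z ∉ L.
Contradiction. Therefore L is not regular.

a^{p+k} b^p c^{2p}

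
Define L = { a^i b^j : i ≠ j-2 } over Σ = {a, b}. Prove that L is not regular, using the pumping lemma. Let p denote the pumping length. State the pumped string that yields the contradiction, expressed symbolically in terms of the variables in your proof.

Assume L is regular. Let p be the pumping length given by the pumping lemma.
Choose w = a^p b^{p+p!+2}. Since p ≠ (p+p!+2)-2 = p+p!, w ∈ L; and |w| ≥ p.
Write w = xyz as guaranteed by the lemma, with |xy| ≤ p and |y| ≥ 1.
Since the first p symbols of w are all a's and |xy| ≤ p, y lies entirely in the leading a-block: y = a^k for some k with 1 ≤ k ≤ p.
Since 1 ≤ k ≤ p, k divides p!; set t = 1 + p!/k. Then xy^t z has p + (p!/k)·k = p + p! copies of a. Now the a-count is p+p! and (b-count)-2 = (p+p!+2)-2 = p+p!, so i ≠ j-2 fails. So xy^t z = a^{p+p!} b^{p+p!+2} ∉ L.
Contradiction. Therefore L is not regular.

a^{p+p!} b^{p+p!+2}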